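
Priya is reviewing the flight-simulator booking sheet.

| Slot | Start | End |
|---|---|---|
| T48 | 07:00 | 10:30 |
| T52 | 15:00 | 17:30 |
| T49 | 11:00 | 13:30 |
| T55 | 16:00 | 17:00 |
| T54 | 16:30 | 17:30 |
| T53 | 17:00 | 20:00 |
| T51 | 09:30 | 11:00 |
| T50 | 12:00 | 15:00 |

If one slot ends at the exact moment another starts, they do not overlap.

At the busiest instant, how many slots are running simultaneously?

Walk through starts and ends in time order (an end at T is processed before a start at T):
07:00 start T48 → 1
09:30 start T51 → 2
10:30 end T48 → 1
11:00 end T51 → 0
11:00 start T49 → 1
12:00 start T50 → 2
13:30 end T49 → 1
15:00 end T50 → 0
15:00 start T52 → 1
16:00 start T55 → 2
16:30 start T54 → 3
17:00 end T55 → 2
17:00 start T53 → 3
17:30 end T52 → 2
17:30 end T54 → 1
20:00 end T53 → 0
Peak is 3, at 16:30 (T52, T54, T55).

3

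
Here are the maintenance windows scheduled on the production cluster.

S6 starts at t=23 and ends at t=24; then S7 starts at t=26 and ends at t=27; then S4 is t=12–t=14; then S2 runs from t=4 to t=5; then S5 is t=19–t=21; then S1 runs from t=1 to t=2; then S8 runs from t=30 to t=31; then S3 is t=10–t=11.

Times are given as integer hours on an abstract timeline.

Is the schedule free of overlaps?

Two intervals overlap when each starts before the other ends.
Sorted by start: S1, S2, S3, S4, S5, S6, S7, S8.
S2 starts after S1 ends, so S1 has no further overlaps.
S3 starts after S2 ends, so S2 has no further overlaps.
S4 starts after S3 ends, so S3 has no further overlaps.
S5 starts after S4 ends, so S4 has no further overlaps.
S6 starts after S5 ends, so S5 has no further overlaps.
S7 starts after S6 ends, so S6 has no further overlaps.
S8 starts after S7 ends.
Every pair is clear; the schedule has no overlaps.

Yes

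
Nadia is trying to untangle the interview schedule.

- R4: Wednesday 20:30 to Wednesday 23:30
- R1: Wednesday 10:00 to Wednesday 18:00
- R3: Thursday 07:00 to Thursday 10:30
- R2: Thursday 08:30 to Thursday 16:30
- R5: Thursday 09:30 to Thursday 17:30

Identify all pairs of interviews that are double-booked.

R2 & R3, R2 & R5, R3 & R5

Check each pair: they overlap iff neither finishes before the other starts.
Sorted by start: R1, R4, R3, R2, R5.
R4 starts after R1 ends, so R1 has no further overlaps.
R3 starts after R4 ends, so R4 has no further overlaps.
R2 starts before R3 ends → R3 and R2 overlap.
R5 starts before R3 ends → R3 and R5 overlap.
R5 starts before R2 ends → R2 and R5 overlap.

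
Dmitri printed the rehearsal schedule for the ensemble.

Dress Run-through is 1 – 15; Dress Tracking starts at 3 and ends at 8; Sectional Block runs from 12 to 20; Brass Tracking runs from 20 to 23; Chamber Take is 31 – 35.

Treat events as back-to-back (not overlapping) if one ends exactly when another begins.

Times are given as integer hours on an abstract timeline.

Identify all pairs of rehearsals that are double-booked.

Check each pair: they overlap iff neither finishes before the other starts.
Sorted by start: Dress Run-through, Dress Tracking, Sectional Block, Brass Tracking, Chamber Take.
Dress Tracking starts before Dress Run-through ends → Dress Run-through and Dress Tracking overlap.
Sectional Block starts before Dress Run-through ends → Dress Run-through and Sectional Block overlap.
Brass Tracking starts after Dress Run-through ends; Dress Run-through is clear from here.
Sectional Block starts after Dress Tracking ends; Dress Tracking is clear from here.
Brass Tracking starts exactly when Sectional Block ends (back-to-back, no overlap); Sectional Block is clear from here.
Chamber Take starts after Brass Tracking ends.

Dress Run-through & Dress Tracking, Dress Run-through & Sectional Block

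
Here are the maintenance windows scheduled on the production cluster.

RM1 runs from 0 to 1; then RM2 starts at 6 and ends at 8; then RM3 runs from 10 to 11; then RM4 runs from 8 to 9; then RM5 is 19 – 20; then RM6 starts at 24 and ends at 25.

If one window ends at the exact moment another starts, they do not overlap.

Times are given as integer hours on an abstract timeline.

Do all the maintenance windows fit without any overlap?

Yes

Sorted by start: RM1, RM2, RM4, RM3, RM5, RM6.
RM2 starts after RM1 ends; RM1 is clear from here.
RM4 starts exactly when RM2 ends (back-to-back, no overlap); RM2 is clear from here.
RM3 starts after RM4 ends; RM4 is clear from here.
RM5 starts after RM3 ends; RM3 is clear from here.
RM6 starts after RM5 ends.
Every pair is clear; the schedule has no overlaps.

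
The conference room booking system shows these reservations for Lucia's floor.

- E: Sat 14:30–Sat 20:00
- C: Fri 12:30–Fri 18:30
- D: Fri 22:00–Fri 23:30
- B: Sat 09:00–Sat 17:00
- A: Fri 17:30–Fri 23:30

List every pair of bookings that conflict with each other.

Sorted by start: C, A, D, B, E.
A starts before C ends → C and A overlap.
D starts after C ends, so C has no further overlaps.
D starts before A ends → A and D overlap.
B starts after A ends, so A has no further overlaps.
B starts after D ends, so D has no further overlaps.
E starts before B ends → B and E overlap.

A & C, A & D, B & E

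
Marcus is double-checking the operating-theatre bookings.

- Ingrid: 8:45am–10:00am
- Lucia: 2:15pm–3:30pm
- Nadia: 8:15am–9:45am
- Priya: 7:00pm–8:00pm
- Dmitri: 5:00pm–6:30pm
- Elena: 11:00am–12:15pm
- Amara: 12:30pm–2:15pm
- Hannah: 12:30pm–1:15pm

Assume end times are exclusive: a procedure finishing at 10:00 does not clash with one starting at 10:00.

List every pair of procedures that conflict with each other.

Sorted by start: Nadia, Ingrid, Elena, Amara, Hannah, Lucia, Dmitri, Priya.
Ingrid starts before Nadia ends → Nadia and Ingrid overlap.
Elena starts after Nadia ends, so Nadia has no further overlaps.
Elena starts after Ingrid ends, so Ingrid has no further overlaps.
Amara starts after Elena ends, so Elena has no further overlaps.
Hannah starts before Amara ends → Amara and Hannah overlap.
Lucia starts exactly when Amara ends (back-to-back, no overlap), so Amara has no further overlaps.
Lucia starts after Hannah ends, so Hannah has no further overlaps.
Dmitri starts after Lucia ends, so Lucia has no further overlaps.
Priya starts after Dmitri ends.

Amara & Hannah, Ingrid & Nadia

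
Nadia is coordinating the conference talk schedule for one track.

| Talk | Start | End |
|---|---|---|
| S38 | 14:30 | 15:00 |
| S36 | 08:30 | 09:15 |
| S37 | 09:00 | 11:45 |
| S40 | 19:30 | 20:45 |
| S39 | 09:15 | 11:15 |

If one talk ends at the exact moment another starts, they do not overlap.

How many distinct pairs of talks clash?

Two intervals overlap when each starts before the other ends.
Sorted by start: S36, S37, S39, S38, S40.
S37 starts before S36 ends → S36 and S37 overlap.
S39 starts exactly when S36 ends (back-to-back, no overlap); S36 is clear from here.
S39 starts before S37 ends → S37 and S39 overlap.
S38 starts after S37 ends; S37 is clear from here.
S38 starts after S39 ends; S39 is clear from here.
S40 starts after S38 ends.
Overlapping pairs: S36 & S37, S37 & S39 — 2 in total.

2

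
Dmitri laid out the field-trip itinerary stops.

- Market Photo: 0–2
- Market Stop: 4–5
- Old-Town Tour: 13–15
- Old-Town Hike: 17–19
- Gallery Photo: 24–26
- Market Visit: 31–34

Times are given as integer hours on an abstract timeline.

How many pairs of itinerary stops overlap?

0

Sorted by start: Market Photo, Market Stop, Old-Town Tour, Old-Town Hike, Gallery Photo, Market Visit.
Market Stop starts after Market Photo ends; Market Photo is clear from here.
Old-Town Tour starts after Market Stop ends; Market Stop is clear from here.
Old-Town Hike starts after Old-Town Tour ends; Old-Town Tour is clear from here.
Gallery Photo starts after Old-Town Hike ends; Old-Town Hike is clear from here.
Market Visit starts after Gallery Photo ends.
No pair overlaps.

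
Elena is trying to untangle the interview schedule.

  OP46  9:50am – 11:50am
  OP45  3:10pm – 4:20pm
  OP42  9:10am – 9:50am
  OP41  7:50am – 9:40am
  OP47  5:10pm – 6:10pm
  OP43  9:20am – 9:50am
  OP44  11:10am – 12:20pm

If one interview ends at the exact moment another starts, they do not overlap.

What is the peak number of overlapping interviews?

Sweep the timeline, counting +1 at each start and −1 at each end (ends before starts at a tie):
7:50am start OP41 → 1
9:10am start OP42 → 2
9:20am start OP43 → 3
9:40am end OP41 → 2
9:50am end OP42 → 1
9:50am end OP43 → 0
9:50am start OP46 → 1
11:10am start OP44 → 2
11:50am end OP46 → 1
12:20pm end OP44 → 0
3:10pm start OP45 → 1
4:20pm end OP45 → 0
5:10pm start OP47 → 1
6:10pm end OP47 → 0
Peak is 3, at 9:20am (OP41, OP42, OP43).

3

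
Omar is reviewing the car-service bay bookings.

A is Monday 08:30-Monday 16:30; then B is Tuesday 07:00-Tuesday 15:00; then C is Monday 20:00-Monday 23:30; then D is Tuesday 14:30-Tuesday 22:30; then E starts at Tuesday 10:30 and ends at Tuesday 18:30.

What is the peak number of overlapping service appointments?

3

Walk through starts and ends in time order (an end at T is processed before a start at T):
Monday 08:30 start A → 1
Monday 16:30 end A → 0
Monday 20:00 start C → 1
Monday 23:30 end C → 0
Tuesday 07:00 start B → 1
Tuesday 10:30 start E → 2
Tuesday 14:30 start D → 3
Tuesday 15:00 end B → 2
Tuesday 18:30 end E → 1
Tuesday 22:30 end D → 0
Peak is 3, at Tuesday 14:30 (B, D, E).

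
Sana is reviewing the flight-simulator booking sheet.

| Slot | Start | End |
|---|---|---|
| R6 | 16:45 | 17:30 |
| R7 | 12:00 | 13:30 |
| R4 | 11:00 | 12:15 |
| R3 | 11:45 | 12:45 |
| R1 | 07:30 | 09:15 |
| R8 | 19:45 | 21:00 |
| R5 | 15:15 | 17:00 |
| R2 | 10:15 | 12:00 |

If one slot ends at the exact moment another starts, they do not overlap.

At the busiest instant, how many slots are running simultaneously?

3

Walk through starts and ends in time order (an end at T is processed before a start at T):
07:30 start R1 → 1
09:15 end R1 → 0
10:15 start R2 → 1
11:00 start R4 → 2
11:45 start R3 → 3
12:00 end R2 → 2
12:00 start R7 → 3
12:15 end R4 → 2
12:45 end R3 → 1
13:30 end R7 → 0
15:15 start R5 → 1
16:45 start R6 → 2
17:00 end R5 → 1
17:30 end R6 → 0
19:45 start R8 → 1
21:00 end R8 → 0
Peak is 3, at 11:45 (R2, R3, R4).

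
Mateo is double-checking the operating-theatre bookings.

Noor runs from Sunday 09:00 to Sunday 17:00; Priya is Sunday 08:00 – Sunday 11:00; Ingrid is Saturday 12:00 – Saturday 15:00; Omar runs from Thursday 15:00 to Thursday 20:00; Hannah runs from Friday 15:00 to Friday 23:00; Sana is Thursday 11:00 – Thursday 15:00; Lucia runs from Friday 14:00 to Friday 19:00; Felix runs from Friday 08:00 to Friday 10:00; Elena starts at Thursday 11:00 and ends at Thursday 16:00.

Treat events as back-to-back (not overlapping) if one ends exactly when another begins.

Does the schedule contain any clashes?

Two intervals overlap when each starts before the other ends.
Sorted by start: Elena, Sana, Omar, Felix, Lucia, Hannah, Ingrid, Priya, Noor.
Sana starts before Elena ends → Elena and Sana overlap.
That's a conflict, so the schedule is not conflict-free.

Yes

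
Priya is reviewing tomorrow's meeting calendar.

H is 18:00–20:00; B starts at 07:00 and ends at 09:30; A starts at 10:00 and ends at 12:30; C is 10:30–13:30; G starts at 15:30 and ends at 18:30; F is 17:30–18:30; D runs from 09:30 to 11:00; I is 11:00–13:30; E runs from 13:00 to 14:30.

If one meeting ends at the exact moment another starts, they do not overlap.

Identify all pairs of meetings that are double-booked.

A & C, A & D, A & I, C & D, C & E, C & I, E & I, F & G, F & H, G & H

Check each pair: they overlap iff neither finishes before the other starts.
Sorted by start: B, D, A, C, I, E, G, F, H.
D starts exactly when B ends (back-to-back, no overlap), so B has no further overlaps.
A starts before D ends → D and A overlap.
C starts before D ends → D and C overlap.
I starts exactly when D ends (back-to-back, no overlap), so D has no further overlaps.
C starts before A ends → A and C overlap.
I starts before A ends → A and I overlap.
E starts after A ends, so A has no further overlaps.
I starts before C ends → C and I overlap.
E starts before C ends → C and E overlap.
G starts after C ends, so C has no further overlaps.
E starts before I ends → I and E overlap.
G starts after I ends, so I has no further overlaps.
G starts after E ends, so E has no further overlaps.
F starts before G ends → G and F overlap.
H starts before G ends → G and H overlap.
H starts before F ends → F and H overlap.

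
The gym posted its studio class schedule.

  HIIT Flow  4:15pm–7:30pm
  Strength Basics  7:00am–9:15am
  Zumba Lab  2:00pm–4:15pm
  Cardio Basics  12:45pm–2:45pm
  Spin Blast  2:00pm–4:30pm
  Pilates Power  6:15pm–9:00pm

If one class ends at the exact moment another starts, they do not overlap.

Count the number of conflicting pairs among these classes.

5

Sorted by start: Strength Basics, Cardio Basics, Zumba Lab, Spin Blast, HIIT Flow, Pilates Power.
Cardio Basics starts after Strength Basics ends, so Strength Basics has no further overlaps.
Zumba Lab starts before Cardio Basics ends → Cardio Basics and Zumba Lab overlap.
Spin Blast starts before Cardio Basics ends → Cardio Basics and Spin Blast overlap.
HIIT Flow starts after Cardio Basics ends, so Cardio Basics has no further overlaps.
Spin Blast starts before Zumba Lab ends → Zumba Lab and Spin Blast overlap.
HIIT Flow starts exactly when Zumba Lab ends (back-to-back, no overlap), so Zumba Lab has no further overlaps.
HIIT Flow starts before Spin Blast ends → Spin Blast and HIIT Flow overlap.
Pilates Power starts after Spin Blast ends.
Pilates Power starts before HIIT Flow ends → HIIT Flow and Pilates Power overlap.
Overlapping pairs: Cardio Basics & Spin Blast, Cardio Basics & Zumba Lab, HIIT Flow & Pilates Power, HIIT Flow & Spin Blast, Spin Blast & Zumba Lab — 5 in total.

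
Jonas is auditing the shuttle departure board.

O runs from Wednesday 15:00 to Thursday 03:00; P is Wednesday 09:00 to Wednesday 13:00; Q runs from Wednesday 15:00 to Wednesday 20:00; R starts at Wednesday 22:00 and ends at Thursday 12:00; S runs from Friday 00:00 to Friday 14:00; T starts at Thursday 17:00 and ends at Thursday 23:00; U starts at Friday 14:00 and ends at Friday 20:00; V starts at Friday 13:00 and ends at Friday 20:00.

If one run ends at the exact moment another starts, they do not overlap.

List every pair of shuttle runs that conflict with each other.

O & Q, O & R, S & V, U & V

Sorted by start: P, O, Q, R, T, S, V, U.
O starts after P ends; P is clear from here.
Q starts before O ends → O and Q overlap.
R starts before O ends → O and R overlap.
T starts after O ends; O is clear from here.
R starts after Q ends; Q is clear from here.
T starts after R ends; R is clear from here.
S starts after T ends; T is clear from here.
V starts before S ends → S and V overlap.
U starts exactly when S ends (back-to-back, no overlap).
U starts before V ends → V and U overlap.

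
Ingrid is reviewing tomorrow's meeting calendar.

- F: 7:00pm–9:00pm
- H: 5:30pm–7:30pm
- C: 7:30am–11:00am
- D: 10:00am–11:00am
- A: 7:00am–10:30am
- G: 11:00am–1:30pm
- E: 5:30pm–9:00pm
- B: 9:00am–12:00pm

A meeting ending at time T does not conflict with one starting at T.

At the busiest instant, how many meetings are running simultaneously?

4

Sweep the timeline, counting +1 at each start and −1 at each end (ends before starts at a tie):
7:00am start A → 1
7:30am start C → 2
9:00am start B → 3
10:00am start D → 4
10:30am end A → 3
11:00am end C → 2
11:00am end D → 1
11:00am start G → 2
12:00pm end B → 1
1:30pm end G → 0
5:30pm start E → 1
5:30pm start H → 2
7:00pm start F → 3
7:30pm end H → 2
9:00pm end E → 1
9:00pm end F → 0
Peak is 4, at 10:00am (A, B, C, D).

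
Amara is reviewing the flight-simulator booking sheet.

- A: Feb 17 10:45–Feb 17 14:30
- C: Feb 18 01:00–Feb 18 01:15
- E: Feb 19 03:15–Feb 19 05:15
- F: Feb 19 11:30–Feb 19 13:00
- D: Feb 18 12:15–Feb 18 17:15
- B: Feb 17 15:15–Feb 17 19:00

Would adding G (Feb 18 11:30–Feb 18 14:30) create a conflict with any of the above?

Yes — it overlaps D

A: ends Feb 17 14:30 at or before G starts Feb 18 11:30 → clear.
B: ends Feb 17 19:00 at or before G starts Feb 18 11:30 → clear.
C: ends Feb 18 01:15 at or before G starts Feb 18 11:30 → clear.
D: starts Feb 18 12:15 before G ends Feb 18 14:30, and ends Feb 18 17:15 after G starts Feb 18 11:30 → overlap.
E: starts Feb 19 03:15 at or after G ends Feb 18 14:30 → clear.
F: starts Feb 19 11:30 at or after G ends Feb 18 14:30 → clear.
G overlaps D.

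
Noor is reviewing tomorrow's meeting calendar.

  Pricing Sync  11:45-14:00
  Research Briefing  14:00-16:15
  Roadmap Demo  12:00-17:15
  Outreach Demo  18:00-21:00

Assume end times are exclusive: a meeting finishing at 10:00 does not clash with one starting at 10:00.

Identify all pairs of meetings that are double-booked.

Two intervals overlap when each starts before the other ends.
Sorted by start: Pricing Sync, Roadmap Demo, Research Briefing, Outreach Demo.
Roadmap Demo starts before Pricing Sync ends → Pricing Sync and Roadmap Demo overlap.
Research Briefing starts exactly when Pricing Sync ends (back-to-back, no overlap), so nothing later overlaps Pricing Sync either.
Research Briefing starts before Roadmap Demo ends → Roadmap Demo and Research Briefing overlap.
Outreach Demo starts after Roadmap Demo ends.
Outreach Demo starts after Research Briefing ends.

Pricing Sync & Roadmap Demo, Research Briefing & Roadmap Demo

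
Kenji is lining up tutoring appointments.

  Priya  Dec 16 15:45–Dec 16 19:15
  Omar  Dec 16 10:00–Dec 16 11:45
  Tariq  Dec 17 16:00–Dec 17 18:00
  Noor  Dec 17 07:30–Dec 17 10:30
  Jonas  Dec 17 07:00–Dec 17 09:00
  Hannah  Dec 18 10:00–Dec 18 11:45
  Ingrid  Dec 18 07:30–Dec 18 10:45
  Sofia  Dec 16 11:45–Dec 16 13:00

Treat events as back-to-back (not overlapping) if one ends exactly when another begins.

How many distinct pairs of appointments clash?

Sorted by start: Omar, Sofia, Priya, Jonas, Noor, Tariq, Ingrid, Hannah.
Sofia starts exactly when Omar ends (back-to-back, no overlap), so Omar has no further overlaps.
Priya starts after Sofia ends, so Sofia has no further overlaps.
Jonas starts after Priya ends, so Priya has no further overlaps.
Noor starts before Jonas ends → Jonas and Noor overlap.
Tariq starts after Jonas ends, so Jonas has no further overlaps.
Tariq starts after Noor ends, so Noor has no further overlaps.
Ingrid starts after Tariq ends, so Tariq has no further overlaps.
Hannah starts before Ingrid ends → Ingrid and Hannah overlap.
Overlapping pairs: Hannah & Ingrid, Jonas & Noor — 2 in total.

2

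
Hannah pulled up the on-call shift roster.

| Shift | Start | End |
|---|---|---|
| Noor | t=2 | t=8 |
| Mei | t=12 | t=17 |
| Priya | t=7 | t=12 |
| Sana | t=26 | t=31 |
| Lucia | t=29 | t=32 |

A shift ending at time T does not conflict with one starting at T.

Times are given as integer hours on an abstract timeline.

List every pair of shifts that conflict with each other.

Sorted by start: Noor, Priya, Mei, Sana, Lucia.
Priya starts before Noor ends → Noor and Priya overlap.
Mei starts after Noor ends, so Noor has no further overlaps.
Mei starts exactly when Priya ends (back-to-back, no overlap), so Priya has no further overlaps.
Sana starts after Mei ends, so Mei has no further overlaps.
Lucia starts before Sana ends → Sana and Lucia overlap.

Lucia & Sana, Noor & Priya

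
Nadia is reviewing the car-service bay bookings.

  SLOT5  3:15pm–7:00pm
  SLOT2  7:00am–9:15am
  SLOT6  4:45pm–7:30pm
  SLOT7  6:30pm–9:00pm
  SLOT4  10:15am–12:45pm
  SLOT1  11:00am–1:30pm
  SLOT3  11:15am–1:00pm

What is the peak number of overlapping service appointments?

3

Walk through starts and ends in time order (an end at T is processed before a start at T):
7:00am start SLOT2 → 1
9:15am end SLOT2 → 0
10:15am start SLOT4 → 1
11:00am start SLOT1 → 2
11:15am start SLOT3 → 3
12:45pm end SLOT4 → 2
1:00pm end SLOT3 → 1
1:30pm end SLOT1 → 0
3:15pm start SLOT5 → 1
4:45pm start SLOT6 → 2
6:30pm start SLOT7 → 3
7:00pm end SLOT5 → 2
7:30pm end SLOT6 → 1
9:00pm end SLOT7 → 0
Peak is 3, at 11:15am (SLOT1, SLOT3, SLOT4).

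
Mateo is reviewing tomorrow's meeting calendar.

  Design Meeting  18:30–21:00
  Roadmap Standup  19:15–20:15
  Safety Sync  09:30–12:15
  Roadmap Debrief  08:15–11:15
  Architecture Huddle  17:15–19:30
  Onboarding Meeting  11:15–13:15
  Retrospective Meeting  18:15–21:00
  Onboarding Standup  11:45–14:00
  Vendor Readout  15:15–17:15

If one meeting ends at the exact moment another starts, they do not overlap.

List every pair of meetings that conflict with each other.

Sorted by start: Roadmap Debrief, Safety Sync, Onboarding Meeting, Onboarding Standup, Vendor Readout, Architecture Huddle, Retrospective Meeting, Design Meeting, Roadmap Standup.
Safety Sync starts before Roadmap Debrief ends → Roadmap Debrief and Safety Sync overlap.
Onboarding Meeting starts exactly when Roadmap Debrief ends (back-to-back, no overlap); Roadmap Debrief is clear from here.
Onboarding Meeting starts before Safety Sync ends → Safety Sync and Onboarding Meeting overlap.
Onboarding Standup starts before Safety Sync ends → Safety Sync and Onboarding Standup overlap.
Vendor Readout starts after Safety Sync ends; Safety Sync is clear from here.
Onboarding Standup starts before Onboarding Meeting ends → Onboarding Meeting and Onboarding Standup overlap.
Vendor Readout starts after Onboarding Meeting ends; Onboarding Meeting is clear from here.
Vendor Readout starts after Onboarding Standup ends; Onboarding Standup is clear from here.
Architecture Huddle starts exactly when Vendor Readout ends (back-to-back, no overlap); Vendor Readout is clear from here.
Retrospective Meeting starts before Architecture Huddle ends → Architecture Huddle and Retrospective Meeting overlap.
Design Meeting starts before Architecture Huddle ends → Architecture Huddle and Design Meeting overlap.
Roadmap Standup starts before Architecture Huddle ends → Architecture Huddle and Roadmap Standup overlap.
Design Meeting starts before Retrospective Meeting ends → Retrospective Meeting and Design Meeting overlap.
Roadmap Standup starts before Retrospective Meeting ends → Retrospective Meeting and Roadmap Standup overlap.
Roadmap Standup starts before Design Meeting ends → Design Meeting and Roadmap Standup overlap.

Architecture Huddle & Design Meeting, Architecture Huddle & Retrospective Meeting, Architecture Huddle & Roadmap Standup, Design Meeting & Retrospective Meeting, Design Meeting & Roadmap Standup, Onboarding Meeting & Onboarding Standup, Onboarding Meeting & Safety Sync, Onboarding Standup & Safety Sync, Retrospective Meeting & Roadmap Standup, Roadmap Debrief & Safety Sync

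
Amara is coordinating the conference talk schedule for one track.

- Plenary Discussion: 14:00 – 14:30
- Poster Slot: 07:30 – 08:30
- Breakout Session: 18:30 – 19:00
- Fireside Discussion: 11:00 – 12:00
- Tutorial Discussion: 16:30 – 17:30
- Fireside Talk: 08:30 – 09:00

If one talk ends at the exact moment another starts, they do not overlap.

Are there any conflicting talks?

No

Sorted by start: Poster Slot, Fireside Talk, Fireside Discussion, Plenary Discussion, Tutorial Discussion, Breakout Session.
Fireside Talk starts exactly when Poster Slot ends (back-to-back, no overlap), so nothing later overlaps Poster Slot either.
Fireside Discussion starts after Fireside Talk ends, so nothing later overlaps Fireside Talk either.
Plenary Discussion starts after Fireside Discussion ends, so nothing later overlaps Fireside Discussion either.
Tutorial Discussion starts after Plenary Discussion ends, so nothing later overlaps Plenary Discussion either.
Breakout Session starts after Tutorial Discussion ends.
Every pair is clear; the schedule has no overlaps.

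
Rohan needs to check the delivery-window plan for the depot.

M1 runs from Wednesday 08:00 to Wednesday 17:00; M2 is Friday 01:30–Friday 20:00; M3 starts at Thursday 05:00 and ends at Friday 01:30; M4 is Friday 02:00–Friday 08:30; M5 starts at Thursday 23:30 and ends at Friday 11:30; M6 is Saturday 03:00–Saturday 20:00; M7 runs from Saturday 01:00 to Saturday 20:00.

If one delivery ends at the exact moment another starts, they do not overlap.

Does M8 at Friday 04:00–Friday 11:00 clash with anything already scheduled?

Yes — it overlaps M2, M4, M5

M1: ends Wednesday 17:00 at or before M8 starts Friday 04:00 → clear.
M3: ends Friday 01:30 at or before M8 starts Friday 04:00 → clear.
M5: starts Thursday 23:30 before M8 ends Friday 11:00, and ends Friday 11:30 after M8 starts Friday 04:00 → overlap.
M2: starts Friday 01:30 before M8 ends Friday 11:00, and ends Friday 20:00 after M8 starts Friday 04:00 → overlap.
M4: starts Friday 02:00 before M8 ends Friday 11:00, and ends Friday 08:30 after M8 starts Friday 04:00 → overlap.
M7: starts Saturday 01:00 at or after M8 ends Friday 11:00 → clear.
M6: starts Saturday 03:00 at or after M8 ends Friday 11:00 → clear.
M8 overlaps M2, M4, M5.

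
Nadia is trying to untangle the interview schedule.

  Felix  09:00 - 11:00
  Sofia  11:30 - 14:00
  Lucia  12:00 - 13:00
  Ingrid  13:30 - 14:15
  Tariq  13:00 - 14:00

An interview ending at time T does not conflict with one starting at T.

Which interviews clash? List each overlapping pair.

Ingrid & Sofia, Ingrid & Tariq, Lucia & Sofia, Sofia & Tariq

Check each pair: they overlap iff neither finishes before the other starts.
Sorted by start: Felix, Sofia, Lucia, Tariq, Ingrid.
Sofia starts after Felix ends, so nothing later overlaps Felix either.
Lucia starts before Sofia ends → Sofia and Lucia overlap.
Tariq starts before Sofia ends → Sofia and Tariq overlap.
Ingrid starts before Sofia ends → Sofia and Ingrid overlap.
Tariq starts exactly when Lucia ends (back-to-back, no overlap), so nothing later overlaps Lucia either.
Ingrid starts before Tariq ends → Tariq and Ingrid overlap.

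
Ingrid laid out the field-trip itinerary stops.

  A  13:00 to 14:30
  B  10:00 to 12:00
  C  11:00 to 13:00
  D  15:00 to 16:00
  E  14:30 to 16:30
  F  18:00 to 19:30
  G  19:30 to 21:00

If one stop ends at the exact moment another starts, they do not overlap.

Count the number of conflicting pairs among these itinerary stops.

Sorted by start: B, C, A, E, D, F, G.
C starts before B ends → B and C overlap.
A starts after B ends, so B has no further overlaps.
A starts exactly when C ends (back-to-back, no overlap), so C has no further overlaps.
E starts exactly when A ends (back-to-back, no overlap), so A has no further overlaps.
D starts before E ends → E and D overlap.
F starts after E ends, so E has no further overlaps.
F starts after D ends, so D has no further overlaps.
G starts exactly when F ends (back-to-back, no overlap).
Overlapping pairs: B & C, D & E — 2 in total.

2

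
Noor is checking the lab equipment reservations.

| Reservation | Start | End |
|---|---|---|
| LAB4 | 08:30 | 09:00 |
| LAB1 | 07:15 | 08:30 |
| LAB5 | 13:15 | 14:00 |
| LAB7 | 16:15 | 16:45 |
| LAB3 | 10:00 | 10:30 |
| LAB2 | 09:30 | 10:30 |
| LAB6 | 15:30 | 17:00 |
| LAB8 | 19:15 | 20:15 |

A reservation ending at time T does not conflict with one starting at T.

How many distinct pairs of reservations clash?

Check each pair: they overlap iff neither finishes before the other starts.
Sorted by start: LAB1, LAB4, LAB2, LAB3, LAB5, LAB6, LAB7, LAB8.
LAB4 starts exactly when LAB1 ends (back-to-back, no overlap), so nothing later overlaps LAB1 either.
LAB2 starts after LAB4 ends, so nothing later overlaps LAB4 either.
LAB3 starts before LAB2 ends → LAB2 and LAB3 overlap.
LAB5 starts after LAB2 ends, so nothing later overlaps LAB2 either.
LAB5 starts after LAB3 ends, so nothing later overlaps LAB3 either.
LAB6 starts after LAB5 ends, so nothing later overlaps LAB5 either.
LAB7 starts before LAB6 ends → LAB6 and LAB7 overlap.
LAB8 starts after LAB6 ends.
LAB8 starts after LAB7 ends.
Overlapping pairs: LAB2 & LAB3, LAB6 & LAB7 — 2 in total.

2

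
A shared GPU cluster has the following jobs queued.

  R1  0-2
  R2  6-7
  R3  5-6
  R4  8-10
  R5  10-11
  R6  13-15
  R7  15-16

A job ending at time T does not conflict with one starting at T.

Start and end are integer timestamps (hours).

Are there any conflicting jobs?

No

Sorted by start: R1, R3, R2, R4, R5, R6, R7.
R3 starts after R1 ends — done with R1.
R2 starts exactly when R3 ends (back-to-back, no overlap) — done with R3.
R4 starts after R2 ends — done with R2.
R5 starts exactly when R4 ends (back-to-back, no overlap) — done with R4.
R6 starts after R5 ends — done with R5.
R7 starts exactly when R6 ends (back-to-back, no overlap).
Every pair is clear; the schedule has no overlaps.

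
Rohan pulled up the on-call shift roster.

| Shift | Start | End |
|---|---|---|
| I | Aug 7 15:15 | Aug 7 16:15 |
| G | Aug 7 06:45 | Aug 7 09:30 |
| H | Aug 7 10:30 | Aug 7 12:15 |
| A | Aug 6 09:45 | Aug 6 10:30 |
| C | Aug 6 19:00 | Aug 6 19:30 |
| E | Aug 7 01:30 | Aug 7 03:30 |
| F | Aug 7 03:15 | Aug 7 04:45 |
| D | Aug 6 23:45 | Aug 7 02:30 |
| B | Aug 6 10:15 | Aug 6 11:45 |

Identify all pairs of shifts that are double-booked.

Sorted by start: A, B, C, D, E, F, G, H, I.
B starts before A ends → A and B overlap.
C starts after A ends, so A has no further overlaps.
C starts after B ends, so B has no further overlaps.
D starts after C ends, so C has no further overlaps.
E starts before D ends → D and E overlap.
F starts after D ends, so D has no further overlaps.
F starts before E ends → E and F overlap.
G starts after E ends, so E has no further overlaps.
G starts after F ends, so F has no further overlaps.
H starts after G ends, so G has no further overlaps.
I starts after H ends.

A & B, D & E, E & F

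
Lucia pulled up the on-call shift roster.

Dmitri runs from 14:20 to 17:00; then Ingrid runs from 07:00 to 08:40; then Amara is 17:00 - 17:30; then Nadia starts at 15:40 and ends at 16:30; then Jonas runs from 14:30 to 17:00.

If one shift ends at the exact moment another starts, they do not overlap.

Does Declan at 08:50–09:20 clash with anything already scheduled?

Ingrid: ends 08:40 at or before Declan starts 08:50 → clear.
Dmitri: starts 14:20 at or after Declan ends 09:20 → clear.
Jonas: starts 14:30 at or after Declan ends 09:20 → clear.
Nadia: starts 15:40 at or after Declan ends 09:20 → clear.
Amara: starts 17:00 at or after Declan ends 09:20 → clear.

No — it doesn't clash with anything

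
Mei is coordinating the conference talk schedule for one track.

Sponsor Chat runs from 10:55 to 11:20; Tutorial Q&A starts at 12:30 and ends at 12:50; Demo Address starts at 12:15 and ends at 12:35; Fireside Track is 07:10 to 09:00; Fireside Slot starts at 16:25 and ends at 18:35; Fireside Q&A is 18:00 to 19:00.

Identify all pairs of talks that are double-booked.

Check each pair: they overlap iff neither finishes before the other starts.
Sorted by start: Fireside Track, Sponsor Chat, Demo Address, Tutorial Q&A, Fireside Slot, Fireside Q&A.
Sponsor Chat starts after Fireside Track ends, so Fireside Track has no further overlaps.
Demo Address starts after Sponsor Chat ends, so Sponsor Chat has no further overlaps.
Tutorial Q&A starts before Demo Address ends → Demo Address and Tutorial Q&A overlap.
Fireside Slot starts after Demo Address ends, so Demo Address has no further overlaps.
Fireside Slot starts after Tutorial Q&A ends, so Tutorial Q&A has no further overlaps.
Fireside Q&A starts before Fireside Slot ends → Fireside Slot and Fireside Q&A overlap.

Demo Address & Tutorial Q&A, Fireside Q&A & Fireside Slot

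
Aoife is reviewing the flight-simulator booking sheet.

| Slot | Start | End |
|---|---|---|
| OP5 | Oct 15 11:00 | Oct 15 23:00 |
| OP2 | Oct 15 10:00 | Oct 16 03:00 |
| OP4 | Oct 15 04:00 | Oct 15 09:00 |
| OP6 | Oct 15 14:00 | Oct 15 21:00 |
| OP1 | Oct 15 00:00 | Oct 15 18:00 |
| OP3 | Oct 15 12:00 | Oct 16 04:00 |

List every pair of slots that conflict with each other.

OP1 & OP2, OP1 & OP3, OP1 & OP4, OP1 & OP5, OP1 & OP6, OP2 & OP3, OP2 & OP5, OP2 & OP6, OP3 & OP5, OP3 & OP6, OP5 & OP6

Two intervals overlap when each starts before the other ends.
Sorted by start: OP1, OP4, OP2, OP5, OP3, OP6.
OP4 starts before OP1 ends → OP1 and OP4 overlap.
OP2 starts before OP1 ends → OP1 and OP2 overlap.
OP5 starts before OP1 ends → OP1 and OP5 overlap.
OP3 starts before OP1 ends → OP1 and OP3 overlap.
OP6 starts before OP1 ends → OP1 and OP6 overlap.
OP2 starts after OP4 ends — done with OP4.
OP5 starts before OP2 ends → OP2 and OP5 overlap.
OP3 starts before OP2 ends → OP2 and OP3 overlap.
OP6 starts before OP2 ends → OP2 and OP6 overlap.
OP3 starts before OP5 ends → OP5 and OP3 overlap.
OP6 starts before OP5 ends → OP5 and OP6 overlap.
OP6 starts before OP3 ends → OP3 and OP6 overlap.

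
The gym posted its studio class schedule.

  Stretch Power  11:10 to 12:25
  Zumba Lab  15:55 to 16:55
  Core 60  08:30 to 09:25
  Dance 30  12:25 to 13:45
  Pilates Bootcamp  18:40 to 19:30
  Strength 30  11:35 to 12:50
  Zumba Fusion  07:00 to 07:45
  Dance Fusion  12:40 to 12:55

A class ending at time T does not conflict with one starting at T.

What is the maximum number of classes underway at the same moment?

3

Sweep the timeline, counting +1 at each start and −1 at each end (ends before starts at a tie):
07:00 start Zumba Fusion → 1
07:45 end Zumba Fusion → 0
08:30 start Core 60 → 1
09:25 end Core 60 → 0
11:10 start Stretch Power → 1
11:35 start Strength 30 → 2
12:25 end Stretch Power → 1
12:25 start Dance 30 → 2
12:40 start Dance Fusion → 3
12:50 end Strength 30 → 2
12:55 end Dance Fusion → 1
13:45 end Dance 30 → 0
15:55 start Zumba Lab → 1
16:55 end Zumba Lab → 0
18:40 start Pilates Bootcamp → 1
19:30 end Pilates Bootcamp → 0
Peak is 3, at 12:40 (Dance 30, Dance Fusion, Strength 30).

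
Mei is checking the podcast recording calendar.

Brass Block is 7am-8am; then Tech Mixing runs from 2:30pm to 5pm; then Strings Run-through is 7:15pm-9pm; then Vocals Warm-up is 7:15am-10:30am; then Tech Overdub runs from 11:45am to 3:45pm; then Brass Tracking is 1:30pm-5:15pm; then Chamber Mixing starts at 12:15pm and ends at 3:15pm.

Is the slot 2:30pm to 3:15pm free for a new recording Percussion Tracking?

No — it overlaps Brass Tracking, Chamber Mixing, Tech Mixing, Tech Overdub

Brass Block: ends 8am at or before Percussion Tracking starts 2:30pm → clear.
Vocals Warm-up: ends 10:30am at or before Percussion Tracking starts 2:30pm → clear.
Tech Overdub: starts 11:45am before Percussion Tracking ends 3:15pm, and ends 3:45pm after Percussion Tracking starts 2:30pm → overlap.
Chamber Mixing: starts 12:15pm before Percussion Tracking ends 3:15pm, and ends 3:15pm after Percussion Tracking starts 2:30pm → overlap.
Brass Tracking: starts 1:30pm before Percussion Tracking ends 3:15pm, and ends 5:15pm after Percussion Tracking starts 2:30pm → overlap.
Tech Mixing: starts 2:30pm before Percussion Tracking ends 3:15pm, and ends 5pm after Percussion Tracking starts 2:30pm → overlap.
Strings Run-through: starts 7:15pm at or after Percussion Tracking ends 3:15pm → clear.
Percussion Tracking overlaps Chamber Mixing, Tech Overdub, Tech Mixing, Brass Tracking.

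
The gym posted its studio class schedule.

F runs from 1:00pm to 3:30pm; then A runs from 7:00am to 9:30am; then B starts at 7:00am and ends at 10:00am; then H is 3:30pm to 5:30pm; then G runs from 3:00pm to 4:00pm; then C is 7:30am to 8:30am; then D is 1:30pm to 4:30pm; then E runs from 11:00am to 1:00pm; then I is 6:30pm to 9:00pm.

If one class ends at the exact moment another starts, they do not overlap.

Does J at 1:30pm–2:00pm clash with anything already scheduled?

Yes — it overlaps D, F

A: ends 9:30am at or before J starts 1:30pm → clear.
B: ends 10:00am at or before J starts 1:30pm → clear.
C: ends 8:30am at or before J starts 1:30pm → clear.
E: ends 1:00pm at or before J starts 1:30pm → clear.
F: starts 1:00pm before J ends 2:00pm, and ends 3:30pm after J starts 1:30pm → overlap.
D: starts 1:30pm before J ends 2:00pm, and ends 4:30pm after J starts 1:30pm → overlap.
G: starts 3:00pm at or after J ends 2:00pm → clear.
H: starts 3:30pm at or after J ends 2:00pm → clear.
I: starts 6:30pm at or after J ends 2:00pm → clear.
J overlaps D, F.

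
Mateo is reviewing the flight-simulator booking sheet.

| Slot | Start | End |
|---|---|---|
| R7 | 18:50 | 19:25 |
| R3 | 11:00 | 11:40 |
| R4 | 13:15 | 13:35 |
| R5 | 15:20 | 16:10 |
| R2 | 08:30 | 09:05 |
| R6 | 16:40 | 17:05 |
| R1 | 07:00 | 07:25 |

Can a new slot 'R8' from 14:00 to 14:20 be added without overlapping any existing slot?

Yes — the slot is free

R1: ends 07:25 at or before R8 starts 14:00 → clear.
R2: ends 09:05 at or before R8 starts 14:00 → clear.
R3: ends 11:40 at or before R8 starts 14:00 → clear.
R4: ends 13:35 at or before R8 starts 14:00 → clear.
R5: starts 15:20 at or after R8 ends 14:20 → clear.
R6: starts 16:40 at or after R8 ends 14:20 → clear.
R7: starts 18:50 at or after R8 ends 14:20 → clear.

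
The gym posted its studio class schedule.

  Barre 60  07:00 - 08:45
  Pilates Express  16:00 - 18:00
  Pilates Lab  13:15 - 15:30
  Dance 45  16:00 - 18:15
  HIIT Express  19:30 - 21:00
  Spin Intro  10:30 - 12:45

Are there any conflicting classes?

Sorted by start: Barre 60, Spin Intro, Pilates Lab, Dance 45, Pilates Express, HIIT Express.
Spin Intro starts after Barre 60 ends; Barre 60 is clear from here.
Pilates Lab starts after Spin Intro ends; Spin Intro is clear from here.
Dance 45 starts after Pilates Lab ends; Pilates Lab is clear from here.
Pilates Express starts before Dance 45 ends → Dance 45 and Pilates Express overlap.
That's a conflict, so the schedule is not conflict-free.

Yes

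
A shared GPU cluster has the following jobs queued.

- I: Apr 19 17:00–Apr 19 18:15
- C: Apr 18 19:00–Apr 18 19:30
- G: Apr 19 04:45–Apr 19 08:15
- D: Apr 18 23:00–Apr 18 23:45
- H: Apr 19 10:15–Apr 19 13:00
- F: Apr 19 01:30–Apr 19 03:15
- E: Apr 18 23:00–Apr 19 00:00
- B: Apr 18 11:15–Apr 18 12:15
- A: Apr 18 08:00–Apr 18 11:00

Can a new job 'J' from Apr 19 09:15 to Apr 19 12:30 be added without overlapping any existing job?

No — it overlaps H

A: ends Apr 18 11:00 at or before J starts Apr 19 09:15 → clear.
B: ends Apr 18 12:15 at or before J starts Apr 19 09:15 → clear.
C: ends Apr 18 19:30 at or before J starts Apr 19 09:15 → clear.
D: ends Apr 18 23:45 at or before J starts Apr 19 09:15 → clear.
E: ends Apr 19 00:00 at or before J starts Apr 19 09:15 → clear.
F: ends Apr 19 03:15 at or before J starts Apr 19 09:15 → clear.
G: ends Apr 19 08:15 at or before J starts Apr 19 09:15 → clear.
H: starts Apr 19 10:15 before J ends Apr 19 12:30, and ends Apr 19 13:00 after J starts Apr 19 09:15 → overlap.
I: starts Apr 19 17:00 at or after J ends Apr 19 12:30 → clear.
J overlaps H.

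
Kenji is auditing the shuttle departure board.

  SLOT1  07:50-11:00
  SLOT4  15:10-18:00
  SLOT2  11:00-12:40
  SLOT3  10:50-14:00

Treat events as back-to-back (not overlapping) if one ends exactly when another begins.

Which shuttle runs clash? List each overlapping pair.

Sorted by start: SLOT1, SLOT3, SLOT2, SLOT4.
SLOT3 starts before SLOT1 ends → SLOT1 and SLOT3 overlap.
SLOT2 starts exactly when SLOT1 ends (back-to-back, no overlap) — done with SLOT1.
SLOT2 starts before SLOT3 ends → SLOT3 and SLOT2 overlap.
SLOT4 starts after SLOT3 ends.
SLOT4 starts after SLOT2 ends.

SLOT1 & SLOT3, SLOT2 & SLOT3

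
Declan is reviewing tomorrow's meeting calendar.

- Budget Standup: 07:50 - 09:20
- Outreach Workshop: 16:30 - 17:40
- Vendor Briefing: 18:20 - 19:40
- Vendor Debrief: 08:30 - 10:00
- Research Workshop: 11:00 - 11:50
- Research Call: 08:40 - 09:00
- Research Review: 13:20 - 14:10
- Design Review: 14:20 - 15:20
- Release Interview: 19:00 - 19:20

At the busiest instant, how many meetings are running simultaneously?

3

Sweep the timeline, counting +1 at each start and −1 at each end (ends before starts at a tie):
07:50 start Budget Standup → 1
08:30 start Vendor Debrief → 2
08:40 start Research Call → 3
09:00 end Research Call → 2
09:20 end Budget Standup → 1
10:00 end Vendor Debrief → 0
11:00 start Research Workshop → 1
11:50 end Research Workshop → 0
13:20 start Research Review → 1
14:10 end Research Review → 0
14:20 start Design Review → 1
15:20 end Design Review → 0
16:30 start Outreach Workshop → 1
17:40 end Outreach Workshop → 0
18:20 start Vendor Briefing → 1
19:00 start Release Interview → 2
19:20 end Release Interview → 1
19:40 end Vendor Briefing → 0
Peak is 3, at 08:40 (Budget Standup, Research Call, Vendor Debrief).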